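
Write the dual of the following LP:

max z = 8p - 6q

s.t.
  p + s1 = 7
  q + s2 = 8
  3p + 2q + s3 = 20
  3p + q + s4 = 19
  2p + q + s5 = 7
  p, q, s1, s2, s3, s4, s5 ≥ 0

Primal max cᵀx s.t. Ax ≤ b, x ≥ 0  →  Dual min bᵀy s.t. Aᵀy ≥ c, y ≥ 0.

Minimize: z = 7y1 + 8y2 + 20y3 + 19y4 + 7y5

Subject to:
  y1 + 3y3 + 3y4 + 2y5 ≥ 8
  y2 + 2y3 + y4 + y5 ≥ -6
  y1, y2, y3, y4, y5 ≥ 0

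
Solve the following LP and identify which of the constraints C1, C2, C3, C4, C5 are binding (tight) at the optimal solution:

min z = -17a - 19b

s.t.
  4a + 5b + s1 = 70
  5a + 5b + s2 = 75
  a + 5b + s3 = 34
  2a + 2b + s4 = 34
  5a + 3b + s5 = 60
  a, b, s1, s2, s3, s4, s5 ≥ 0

At a = 9, b = 5, compute slack b - a·x for each constraint:
  C1: 70 − 61 = 9  (slack)
  C2: 75 − 70 = 5  (slack)
  C3: 34 − 34 = 0  (binding)
  C4: 34 − 28 = 6  (slack)
  C5: 60 − 60 = 0  (binding)

Optimal: a = 9, b = 5
Binding: C3, C5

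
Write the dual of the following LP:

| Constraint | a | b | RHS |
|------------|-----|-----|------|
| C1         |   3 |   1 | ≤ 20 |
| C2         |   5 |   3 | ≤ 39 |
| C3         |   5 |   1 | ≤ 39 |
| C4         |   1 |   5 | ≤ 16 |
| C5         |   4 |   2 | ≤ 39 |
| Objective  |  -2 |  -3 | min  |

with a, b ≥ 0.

Primal min cᵀx s.t. Ax ≤ b, x ≥ 0  →  Dual max −bᵀy s.t. Aᵀy ≥ −c, y ≥ 0.

Maximize: z = -20y1 - 39y2 - 39y3 - 16y4 - 39y5

Subject to:
  3y1 + 5y2 + 5y3 + y4 + 4y5 ≥ 2
  y1 + 3y2 + y3 + 5y4 + 2y5 ≥ 3
  y1, y2, y3, y4, y5 ≥ 0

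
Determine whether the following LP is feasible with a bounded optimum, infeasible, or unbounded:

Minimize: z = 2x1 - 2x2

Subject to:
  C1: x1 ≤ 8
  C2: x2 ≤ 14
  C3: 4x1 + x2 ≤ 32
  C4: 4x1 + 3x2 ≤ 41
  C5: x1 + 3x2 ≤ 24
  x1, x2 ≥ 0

Feasible with a bounded optimal solution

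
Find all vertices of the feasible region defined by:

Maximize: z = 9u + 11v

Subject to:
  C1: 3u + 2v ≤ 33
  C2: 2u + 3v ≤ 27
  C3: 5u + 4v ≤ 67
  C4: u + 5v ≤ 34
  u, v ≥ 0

(0, 0), (11, 0), (9, 3), (4.714, 5.857), (0, 6.8)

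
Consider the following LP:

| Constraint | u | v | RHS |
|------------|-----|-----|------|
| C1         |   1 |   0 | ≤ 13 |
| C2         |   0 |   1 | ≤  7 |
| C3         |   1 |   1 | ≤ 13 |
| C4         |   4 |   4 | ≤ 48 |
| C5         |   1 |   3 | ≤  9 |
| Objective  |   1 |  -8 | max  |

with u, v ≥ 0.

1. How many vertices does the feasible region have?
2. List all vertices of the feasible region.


1. 3
2. (0, 0), (9, 0), (0, 3)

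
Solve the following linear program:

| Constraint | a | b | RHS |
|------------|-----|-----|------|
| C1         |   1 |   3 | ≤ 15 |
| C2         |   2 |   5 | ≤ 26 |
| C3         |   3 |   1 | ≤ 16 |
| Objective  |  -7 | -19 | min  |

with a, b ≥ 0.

Evaluate the objective at each vertex of the feasible region:
  z(0, 0) = 0
  z(5.333, 0) = -37.33
  z(4.154, 3.538) = -96.31
  z(3, 4) = -97  ←
  z(0, 5) = -95
The minimum is at a = 3, b = 4.

a = 3, b = 4, z = -97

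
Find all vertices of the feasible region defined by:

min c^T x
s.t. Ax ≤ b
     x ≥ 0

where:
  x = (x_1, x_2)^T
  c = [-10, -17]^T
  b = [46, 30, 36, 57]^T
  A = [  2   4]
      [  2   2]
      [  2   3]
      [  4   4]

(0, 0), (14.25, 0), (6.75, 7.5), (3, 10), (0, 11.5)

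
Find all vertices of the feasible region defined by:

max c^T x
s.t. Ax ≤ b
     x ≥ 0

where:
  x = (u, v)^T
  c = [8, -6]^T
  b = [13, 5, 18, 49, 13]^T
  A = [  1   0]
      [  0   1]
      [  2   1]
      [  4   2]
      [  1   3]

(0, 0), (9, 0), (8.2, 1.6), (0, 4.333)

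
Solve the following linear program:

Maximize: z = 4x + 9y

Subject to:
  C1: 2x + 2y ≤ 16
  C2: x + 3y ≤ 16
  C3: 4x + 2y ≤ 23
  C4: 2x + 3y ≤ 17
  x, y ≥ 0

Evaluate the objective at each vertex of the feasible region:
  z(0, 0) = 0
  z(5.75, 0) = 23
  z(4.375, 2.75) = 42.25
  z(1, 5) = 49  ←
  z(0, 5.333) = 48
The maximum is at x = 1, y = 5.

x = 1, y = 5, z = 49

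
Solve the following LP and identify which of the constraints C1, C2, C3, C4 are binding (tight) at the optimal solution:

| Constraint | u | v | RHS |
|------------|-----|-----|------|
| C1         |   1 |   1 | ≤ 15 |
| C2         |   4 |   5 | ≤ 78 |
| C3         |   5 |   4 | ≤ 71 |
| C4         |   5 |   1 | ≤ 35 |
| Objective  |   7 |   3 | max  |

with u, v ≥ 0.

At u = 5, v = 10, compute slack b - a·x for each constraint:
  C1: 15 − 15 = 0  (binding)
  C2: 78 − 70 = 8  (slack)
  C3: 71 − 65 = 6  (slack)
  C4: 35 − 35 = 0  (binding)

Optimal: u = 5, v = 10
Binding: C1, C4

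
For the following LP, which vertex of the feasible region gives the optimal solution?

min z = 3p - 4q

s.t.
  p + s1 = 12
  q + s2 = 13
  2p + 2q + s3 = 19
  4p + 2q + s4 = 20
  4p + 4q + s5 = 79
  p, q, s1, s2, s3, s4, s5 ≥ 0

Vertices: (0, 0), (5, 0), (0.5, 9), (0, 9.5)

Evaluate the objective at each vertex of the feasible region:
  z(0, 0) = 0
  z(5, 0) = 15
  z(0.5, 9) = -34.5
  z(0, 9.5) = -38  ←
The minimum is at p = 0, q = 9.5.

(0, 9.5)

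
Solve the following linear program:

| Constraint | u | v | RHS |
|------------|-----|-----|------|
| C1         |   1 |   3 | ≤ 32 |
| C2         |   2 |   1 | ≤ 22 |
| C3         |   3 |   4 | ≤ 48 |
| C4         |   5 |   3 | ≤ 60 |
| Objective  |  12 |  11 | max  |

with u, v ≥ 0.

Evaluate the objective at each vertex of the feasible region:
  z(0, 0) = 0
  z(11, 0) = 132
  z(8, 6) = 162  ←
  z(3.2, 9.6) = 144
  z(0, 10.67) = 117.3
The maximum is at u = 8, v = 6.

u = 8, v = 6, z = 162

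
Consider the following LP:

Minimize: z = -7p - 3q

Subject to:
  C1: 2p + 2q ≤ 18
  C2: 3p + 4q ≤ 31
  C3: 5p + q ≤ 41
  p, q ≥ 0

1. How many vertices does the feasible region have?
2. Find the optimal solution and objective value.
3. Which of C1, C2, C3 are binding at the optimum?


1. 5
2. p = 8, q = 1, z = -59
3. C1, C3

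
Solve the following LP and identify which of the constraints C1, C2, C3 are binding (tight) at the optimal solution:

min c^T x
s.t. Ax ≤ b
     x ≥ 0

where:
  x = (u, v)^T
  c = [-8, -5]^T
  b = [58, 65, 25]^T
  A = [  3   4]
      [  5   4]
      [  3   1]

At u = 5, v = 10, compute slack b - a·x for each constraint:
  C1: 58 − 55 = 3  (slack)
  C2: 65 − 65 = 0  (binding)
  C3: 25 − 25 = 0  (binding)

Optimal: u = 5, v = 10
Binding: C2, C3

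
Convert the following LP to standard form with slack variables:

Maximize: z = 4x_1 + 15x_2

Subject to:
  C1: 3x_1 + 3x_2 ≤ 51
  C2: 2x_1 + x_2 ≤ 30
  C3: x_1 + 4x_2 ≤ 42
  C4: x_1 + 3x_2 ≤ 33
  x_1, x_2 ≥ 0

max z = 4x_1 + 15x_2

s.t.
  3x_1 + 3x_2 + s1 = 51
  2x_1 + x_2 + s2 = 30
  x_1 + 4x_2 + s3 = 42
  x_1 + 3x_2 + s4 = 33
  x_1, x_2, s1, s2, s3, s4 ≥ 0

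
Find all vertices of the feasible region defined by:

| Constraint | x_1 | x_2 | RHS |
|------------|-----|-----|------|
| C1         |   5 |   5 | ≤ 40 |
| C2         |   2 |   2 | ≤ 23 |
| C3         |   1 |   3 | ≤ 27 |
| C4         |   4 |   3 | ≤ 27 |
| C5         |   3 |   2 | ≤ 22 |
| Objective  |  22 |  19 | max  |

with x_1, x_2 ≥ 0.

(0, 0), (6.75, 0), (3, 5), (0, 8)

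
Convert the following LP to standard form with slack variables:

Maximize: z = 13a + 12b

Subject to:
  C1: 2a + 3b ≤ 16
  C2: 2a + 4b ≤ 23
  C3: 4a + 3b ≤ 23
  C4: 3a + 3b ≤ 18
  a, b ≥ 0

max z = 13a + 12b

s.t.
  2a + 3b + s1 = 16
  2a + 4b + s2 = 23
  4a + 3b + s3 = 23
  3a + 3b + s4 = 18
  a, b, s1, s2, s3, s4 ≥ 0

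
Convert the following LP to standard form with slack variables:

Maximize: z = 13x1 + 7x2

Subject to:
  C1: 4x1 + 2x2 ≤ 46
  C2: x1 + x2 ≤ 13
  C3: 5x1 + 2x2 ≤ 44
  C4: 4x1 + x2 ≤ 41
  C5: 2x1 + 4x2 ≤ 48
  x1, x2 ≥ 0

max z = 13x1 + 7x2

s.t.
  4x1 + 2x2 + s1 = 46
  x1 + x2 + s2 = 13
  5x1 + 2x2 + s3 = 44
  4x1 + x2 + s4 = 41
  2x1 + 4x2 + s5 = 48
  x1, x2, s1, s2, s3, s4, s5 ≥ 0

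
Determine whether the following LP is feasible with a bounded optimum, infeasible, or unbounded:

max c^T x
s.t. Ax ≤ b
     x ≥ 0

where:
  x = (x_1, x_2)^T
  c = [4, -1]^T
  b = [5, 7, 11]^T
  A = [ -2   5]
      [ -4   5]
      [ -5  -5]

Unbounded (objective can increase without bound)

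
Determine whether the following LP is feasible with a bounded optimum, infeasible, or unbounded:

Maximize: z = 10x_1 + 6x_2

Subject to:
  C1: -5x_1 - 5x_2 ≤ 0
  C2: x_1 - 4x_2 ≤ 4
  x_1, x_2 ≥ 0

Unbounded (objective can increase without bound)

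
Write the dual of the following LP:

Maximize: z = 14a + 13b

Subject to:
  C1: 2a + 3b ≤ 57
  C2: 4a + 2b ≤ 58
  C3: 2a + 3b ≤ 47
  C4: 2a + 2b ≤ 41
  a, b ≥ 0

Primal max cᵀx s.t. Ax ≤ b, x ≥ 0  →  Dual min bᵀy s.t. Aᵀy ≥ c, y ≥ 0.

Minimize: z = 57y1 + 58y2 + 47y3 + 41y4

Subject to:
  2y1 + 4y2 + 2y3 + 2y4 ≥ 14
  3y1 + 2y2 + 3y3 + 2y4 ≥ 13
  y1, y2, y3, y4 ≥ 0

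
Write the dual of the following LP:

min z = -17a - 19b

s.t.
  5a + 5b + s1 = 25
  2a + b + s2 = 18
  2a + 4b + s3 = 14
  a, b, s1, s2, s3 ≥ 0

Primal min cᵀx s.t. Ax ≤ b, x ≥ 0  →  Dual max −bᵀy s.t. Aᵀy ≥ −c, y ≥ 0.

Maximize: z = -25y1 - 18y2 - 14y3

Subject to:
  5y1 + 2y2 + 2y3 ≥ 17
  5y1 + y2 + 4y3 ≥ 19
  y1, y2, y3 ≥ 0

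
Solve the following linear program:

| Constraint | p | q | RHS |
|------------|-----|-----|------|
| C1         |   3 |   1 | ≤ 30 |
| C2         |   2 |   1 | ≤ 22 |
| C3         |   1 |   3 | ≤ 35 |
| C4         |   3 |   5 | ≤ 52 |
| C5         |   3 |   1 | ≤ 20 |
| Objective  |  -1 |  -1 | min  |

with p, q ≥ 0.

Evaluate the objective at each vertex of the feasible region:
  z(0, 0) = 0
  z(6.667, 0) = -6.667
  z(4, 8) = -12  ←
  z(0, 10.4) = -10.4
The minimum is at p = 4, q = 8.

p = 4, q = 8, z = -12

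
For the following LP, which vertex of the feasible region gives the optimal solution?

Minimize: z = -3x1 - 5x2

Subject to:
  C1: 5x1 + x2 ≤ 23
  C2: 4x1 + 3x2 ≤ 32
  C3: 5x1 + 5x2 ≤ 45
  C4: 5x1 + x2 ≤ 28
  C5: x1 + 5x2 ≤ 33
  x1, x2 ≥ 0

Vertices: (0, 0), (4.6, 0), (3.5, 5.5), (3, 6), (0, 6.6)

Evaluate the objective at each vertex of the feasible region:
  z(0, 0) = 0
  z(4.6, 0) = -13.8
  z(3.5, 5.5) = -38
  z(3, 6) = -39  ←
  z(0, 6.6) = -33
The minimum is at x1 = 3, x2 = 6.

(3, 6)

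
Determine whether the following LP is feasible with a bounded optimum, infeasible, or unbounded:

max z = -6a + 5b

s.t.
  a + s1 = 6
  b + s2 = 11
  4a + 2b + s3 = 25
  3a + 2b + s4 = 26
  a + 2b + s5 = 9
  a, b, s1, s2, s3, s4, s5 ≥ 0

Feasible with a bounded optimal solution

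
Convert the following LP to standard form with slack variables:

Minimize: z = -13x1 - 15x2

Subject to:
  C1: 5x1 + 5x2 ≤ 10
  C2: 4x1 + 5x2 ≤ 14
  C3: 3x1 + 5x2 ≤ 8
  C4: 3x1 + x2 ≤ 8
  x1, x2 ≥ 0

min z = -13x1 - 15x2

s.t.
  5x1 + 5x2 + s1 = 10
  4x1 + 5x2 + s2 = 14
  3x1 + 5x2 + s3 = 8
  3x1 + x2 + s4 = 8
  x1, x2, s1, s2, s3, s4 ≥ 0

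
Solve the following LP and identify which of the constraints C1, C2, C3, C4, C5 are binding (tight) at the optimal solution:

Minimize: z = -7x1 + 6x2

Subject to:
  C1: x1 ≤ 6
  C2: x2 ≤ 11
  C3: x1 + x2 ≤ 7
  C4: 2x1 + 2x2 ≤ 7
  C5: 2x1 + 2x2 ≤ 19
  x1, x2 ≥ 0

At x1 = 3.5, x2 = 0, compute slack b - a·x for each constraint:
  C1: 6 − 3.5 = 2.5  (slack)
  C2: 11 − 0 = 11  (slack)
  C3: 7 − 3.5 = 3.5  (slack)
  C4: 7 − 7 = 0  (binding)
  C5: 19 − 7 = 12  (slack)

Optimal: x1 = 3.5, x2 = 0
Binding: C4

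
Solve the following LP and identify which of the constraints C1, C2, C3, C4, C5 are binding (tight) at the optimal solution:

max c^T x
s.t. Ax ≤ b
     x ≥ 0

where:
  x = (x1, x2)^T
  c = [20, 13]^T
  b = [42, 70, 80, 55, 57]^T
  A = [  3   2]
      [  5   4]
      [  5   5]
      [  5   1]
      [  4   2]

At x1 = 10, x2 = 5, compute slack b - a·x for each constraint:
  C1: 42 − 40 = 2  (slack)
  C2: 70 − 70 = 0  (binding)
  C3: 80 − 75 = 5  (slack)
  C4: 55 − 55 = 0  (binding)
  C5: 57 − 50 = 7  (slack)

Optimal: x1 = 10, x2 = 5
Binding: C2, C4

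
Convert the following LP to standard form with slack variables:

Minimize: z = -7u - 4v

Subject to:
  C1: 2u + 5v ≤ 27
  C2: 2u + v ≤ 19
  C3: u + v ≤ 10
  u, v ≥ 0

min z = -7u - 4v

s.t.
  2u + 5v + s1 = 27
  2u + v + s2 = 19
  u + v + s3 = 10
  u, v, s1, s2, s3 ≥ 0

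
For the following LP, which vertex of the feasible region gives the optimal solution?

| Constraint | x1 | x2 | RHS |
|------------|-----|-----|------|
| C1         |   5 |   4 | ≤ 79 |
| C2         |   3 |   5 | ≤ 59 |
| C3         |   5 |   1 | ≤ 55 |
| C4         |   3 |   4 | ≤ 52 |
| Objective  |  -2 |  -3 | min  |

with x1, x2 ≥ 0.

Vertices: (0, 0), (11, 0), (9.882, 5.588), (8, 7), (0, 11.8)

Evaluate the objective at each vertex of the feasible region:
  z(0, 0) = 0
  z(11, 0) = -22
  z(9.882, 5.588) = -36.53
  z(8, 7) = -37  ←
  z(0, 11.8) = -35.4
The minimum is at x1 = 8, x2 = 7.

(8, 7)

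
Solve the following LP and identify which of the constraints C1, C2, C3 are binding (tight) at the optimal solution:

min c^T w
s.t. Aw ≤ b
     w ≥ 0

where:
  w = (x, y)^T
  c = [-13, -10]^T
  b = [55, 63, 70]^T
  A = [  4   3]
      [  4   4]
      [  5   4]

At x = 10, y = 5, compute slack b - a·x for each constraint:
  C1: 55 − 55 = 0  (binding)
  C2: 63 − 60 = 3  (slack)
  C3: 70 − 70 = 0  (binding)

Optimal: x = 10, y = 5
Binding: C1, C3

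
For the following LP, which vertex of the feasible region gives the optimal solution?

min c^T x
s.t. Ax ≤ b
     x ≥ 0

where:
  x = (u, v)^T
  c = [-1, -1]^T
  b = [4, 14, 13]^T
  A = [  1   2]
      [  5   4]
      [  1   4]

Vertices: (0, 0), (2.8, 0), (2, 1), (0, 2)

Evaluate the objective at each vertex of the feasible region:
  z(0, 0) = 0
  z(2.8, 0) = -2.8
  z(2, 1) = -3  ←
  z(0, 2) = -2
The minimum is at u = 2, v = 1.

(2, 1)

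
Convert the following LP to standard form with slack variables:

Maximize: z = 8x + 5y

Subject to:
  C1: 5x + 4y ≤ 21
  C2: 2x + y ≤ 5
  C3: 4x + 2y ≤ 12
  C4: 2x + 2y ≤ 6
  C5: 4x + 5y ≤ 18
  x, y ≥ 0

max z = 8x + 5y

s.t.
  5x + 4y + s1 = 21
  2x + y + s2 = 5
  4x + 2y + s3 = 12
  2x + 2y + s4 = 6
  4x + 5y + s5 = 18
  x, y, s1, s2, s3, s4, s5 ≥ 0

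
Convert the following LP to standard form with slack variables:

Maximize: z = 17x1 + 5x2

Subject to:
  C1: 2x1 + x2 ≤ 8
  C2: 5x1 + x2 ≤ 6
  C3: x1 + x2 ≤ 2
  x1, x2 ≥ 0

max z = 17x1 + 5x2

s.t.
  2x1 + x2 + s1 = 8
  5x1 + x2 + s2 = 6
  x1 + x2 + s3 = 2
  x1, x2, s1, s2, s3 ≥ 0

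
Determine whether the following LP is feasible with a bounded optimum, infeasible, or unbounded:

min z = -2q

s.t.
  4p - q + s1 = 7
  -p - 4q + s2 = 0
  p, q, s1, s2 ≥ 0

Unbounded (objective can decrease without bound)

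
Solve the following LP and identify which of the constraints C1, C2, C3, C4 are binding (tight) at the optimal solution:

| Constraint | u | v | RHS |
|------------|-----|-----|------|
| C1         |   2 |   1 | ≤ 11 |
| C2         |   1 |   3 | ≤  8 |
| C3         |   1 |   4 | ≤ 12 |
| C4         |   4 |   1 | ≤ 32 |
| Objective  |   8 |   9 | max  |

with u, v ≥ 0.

At u = 5, v = 1, compute slack b - a·x for each constraint:
  C1: 11 − 11 = 0  (binding)
  C2: 8 − 8 = 0  (binding)
  C3: 12 − 9 = 3  (slack)
  C4: 32 − 21 = 11  (slack)

Optimal: u = 5, v = 1
Binding: C1, C2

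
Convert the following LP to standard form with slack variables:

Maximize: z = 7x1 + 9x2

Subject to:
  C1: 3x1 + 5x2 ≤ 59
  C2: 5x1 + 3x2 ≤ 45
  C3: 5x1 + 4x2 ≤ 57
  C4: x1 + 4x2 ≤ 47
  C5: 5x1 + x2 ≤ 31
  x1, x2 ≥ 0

max z = 7x1 + 9x2

s.t.
  3x1 + 5x2 + s1 = 59
  5x1 + 3x2 + s2 = 45
  5x1 + 4x2 + s3 = 57
  x1 + 4x2 + s4 = 47
  5x1 + x2 + s5 = 31
  x1, x2, s1, s2, s3, s4, s5 ≥ 0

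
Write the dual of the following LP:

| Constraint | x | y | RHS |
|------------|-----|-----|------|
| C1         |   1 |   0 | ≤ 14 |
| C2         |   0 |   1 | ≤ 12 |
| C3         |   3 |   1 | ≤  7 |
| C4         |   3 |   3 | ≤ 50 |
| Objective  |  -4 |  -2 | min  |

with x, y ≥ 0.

Primal min cᵀx s.t. Ax ≤ b, x ≥ 0  →  Dual max −bᵀy s.t. Aᵀy ≥ −c, y ≥ 0.

Maximize: z = -14y1 - 12y2 - 7y3 - 50y4

Subject to:
  y1 + 3y3 + 3y4 ≥ 4
  y2 + y3 + 3y4 ≥ 2
  y1, y2, y3, y4 ≥ 0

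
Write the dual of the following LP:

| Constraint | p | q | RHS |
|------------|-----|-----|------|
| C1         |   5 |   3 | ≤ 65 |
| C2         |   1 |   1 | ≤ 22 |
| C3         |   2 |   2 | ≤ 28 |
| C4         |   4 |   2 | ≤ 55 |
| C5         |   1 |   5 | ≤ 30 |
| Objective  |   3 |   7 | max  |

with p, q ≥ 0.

Primal max cᵀx s.t. Ax ≤ b, x ≥ 0  →  Dual min bᵀy s.t. Aᵀy ≥ c, y ≥ 0.

Minimize: z = 65y1 + 22y2 + 28y3 + 55y4 + 30y5

Subject to:
  5y1 + y2 + 2y3 + 4y4 + y5 ≥ 3
  3y1 + y2 + 2y3 + 2y4 + 5y5 ≥ 7
  y1, y2, y3, y4, y5 ≥ 0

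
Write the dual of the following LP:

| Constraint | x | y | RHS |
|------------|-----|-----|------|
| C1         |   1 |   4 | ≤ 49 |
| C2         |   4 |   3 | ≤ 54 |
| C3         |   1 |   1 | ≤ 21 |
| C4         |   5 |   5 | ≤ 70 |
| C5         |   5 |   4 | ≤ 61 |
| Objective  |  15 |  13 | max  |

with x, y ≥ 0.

Primal max cᵀx s.t. Ax ≤ b, x ≥ 0  →  Dual min bᵀy s.t. Aᵀy ≥ c, y ≥ 0.

Minimize: z = 49y1 + 54y2 + 21y3 + 70y4 + 61y5

Subject to:
  y1 + 4y2 + y3 + 5y4 + 5y5 ≥ 15
  4y1 + 3y2 + y3 + 5y4 + 4y5 ≥ 13
  y1, y2, y3, y4, y5 ≥ 0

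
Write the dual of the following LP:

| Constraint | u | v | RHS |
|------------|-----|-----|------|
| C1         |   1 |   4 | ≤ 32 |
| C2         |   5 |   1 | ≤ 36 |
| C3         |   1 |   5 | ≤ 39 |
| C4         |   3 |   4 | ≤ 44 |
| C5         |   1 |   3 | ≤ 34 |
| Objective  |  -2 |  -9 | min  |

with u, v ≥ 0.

Primal min cᵀx s.t. Ax ≤ b, x ≥ 0  →  Dual max −bᵀy s.t. Aᵀy ≥ −c, y ≥ 0.

Maximize: z = -32y1 - 36y2 - 39y3 - 44y4 - 34y5

Subject to:
  y1 + 5y2 + y3 + 3y4 + y5 ≥ 2
  4y1 + y2 + 5y3 + 4y4 + 3y5 ≥ 9
  y1, y2, y3, y4, y5 ≥ 0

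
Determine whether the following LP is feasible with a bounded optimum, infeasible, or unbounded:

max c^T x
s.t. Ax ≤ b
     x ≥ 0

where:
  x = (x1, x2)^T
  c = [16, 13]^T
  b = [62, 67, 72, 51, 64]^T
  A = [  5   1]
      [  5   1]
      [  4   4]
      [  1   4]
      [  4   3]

Feasible with a bounded optimal solution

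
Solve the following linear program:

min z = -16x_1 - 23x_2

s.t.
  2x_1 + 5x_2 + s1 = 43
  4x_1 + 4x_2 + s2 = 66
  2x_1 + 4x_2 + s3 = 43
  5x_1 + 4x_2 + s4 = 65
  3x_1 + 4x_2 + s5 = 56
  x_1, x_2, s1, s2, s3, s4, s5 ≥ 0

Evaluate the objective at each vertex of the feasible region:
  z(0, 0) = 0
  z(13, 0) = -208
  z(9, 5) = -259  ←
  z(0, 8.6) = -197.8
The minimum is at x_1 = 9, x_2 = 5.

x_1 = 9, x_2 = 5, z = -259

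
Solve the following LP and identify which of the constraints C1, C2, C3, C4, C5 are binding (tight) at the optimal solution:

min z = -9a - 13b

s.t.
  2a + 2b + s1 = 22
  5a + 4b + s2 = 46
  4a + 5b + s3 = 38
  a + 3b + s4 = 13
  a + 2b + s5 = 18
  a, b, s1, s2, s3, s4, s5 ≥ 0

At a = 7, b = 2, compute slack b - a·x for each constraint:
  C1: 22 − 18 = 4  (slack)
  C2: 46 − 43 = 3  (slack)
  C3: 38 − 38 = 0  (binding)
  C4: 13 − 13 = 0  (binding)
  C5: 18 − 11 = 7  (slack)

Optimal: a = 7, b = 2
Binding: C3, C4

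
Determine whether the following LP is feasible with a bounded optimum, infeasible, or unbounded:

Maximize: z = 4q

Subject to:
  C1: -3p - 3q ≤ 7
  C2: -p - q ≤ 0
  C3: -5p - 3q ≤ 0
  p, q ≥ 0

Unbounded (objective can increase without bound)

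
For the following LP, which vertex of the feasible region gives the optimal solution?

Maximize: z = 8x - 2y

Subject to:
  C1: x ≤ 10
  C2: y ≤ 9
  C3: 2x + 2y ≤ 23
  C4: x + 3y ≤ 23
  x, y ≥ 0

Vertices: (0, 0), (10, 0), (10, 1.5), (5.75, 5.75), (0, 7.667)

Evaluate the objective at each vertex of the feasible region:
  z(0, 0) = 0
  z(10, 0) = 80  ←
  z(10, 1.5) = 77
  z(5.75, 5.75) = 34.5
  z(0, 7.667) = -15.33
The maximum is at x = 10, y = 0.

(10, 0)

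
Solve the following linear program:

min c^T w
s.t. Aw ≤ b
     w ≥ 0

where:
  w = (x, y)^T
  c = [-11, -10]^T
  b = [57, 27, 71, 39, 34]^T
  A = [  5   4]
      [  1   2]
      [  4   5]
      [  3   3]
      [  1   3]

Evaluate the objective at each vertex of the feasible region:
  z(0, 0) = 0
  z(11.4, 0) = -125.4
  z(5, 8) = -135  ←
  z(2.5, 10.5) = -132.5
  z(0, 11.33) = -113.3
The minimum is at x = 5, y = 8.

x = 5, y = 8, z = -135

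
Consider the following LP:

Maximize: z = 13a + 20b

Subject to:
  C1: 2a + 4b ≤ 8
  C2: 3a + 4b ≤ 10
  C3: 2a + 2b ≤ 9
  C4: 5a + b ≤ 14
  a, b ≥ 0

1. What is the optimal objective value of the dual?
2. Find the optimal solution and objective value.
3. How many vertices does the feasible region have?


1. 46
2. a = 2, b = 1, z = 46
3. 5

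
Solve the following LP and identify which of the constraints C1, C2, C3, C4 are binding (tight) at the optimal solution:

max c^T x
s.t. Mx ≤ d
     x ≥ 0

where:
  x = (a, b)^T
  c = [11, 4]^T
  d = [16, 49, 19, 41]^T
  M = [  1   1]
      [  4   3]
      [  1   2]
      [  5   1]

At a = 7, b = 6, compute slack b - a·x for each constraint:
  C1: 16 − 13 = 3  (slack)
  C2: 49 − 46 = 3  (slack)
  C3: 19 − 19 = 0  (binding)
  C4: 41 − 41 = 0  (binding)

Optimal: a = 7, b = 6
Binding: C3, C4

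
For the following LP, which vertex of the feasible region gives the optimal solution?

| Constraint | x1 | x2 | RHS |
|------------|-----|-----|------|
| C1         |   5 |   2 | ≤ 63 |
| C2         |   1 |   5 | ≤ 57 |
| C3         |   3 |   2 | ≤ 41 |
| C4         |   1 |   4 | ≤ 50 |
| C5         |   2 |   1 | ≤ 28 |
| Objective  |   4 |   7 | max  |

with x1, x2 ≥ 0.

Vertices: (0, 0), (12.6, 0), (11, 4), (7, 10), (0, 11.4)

Evaluate the objective at each vertex of the feasible region:
  z(0, 0) = 0
  z(12.6, 0) = 50.4
  z(11, 4) = 72
  z(7, 10) = 98  ←
  z(0, 11.4) = 79.8
The maximum is at x1 = 7, x2 = 10.

(7, 10)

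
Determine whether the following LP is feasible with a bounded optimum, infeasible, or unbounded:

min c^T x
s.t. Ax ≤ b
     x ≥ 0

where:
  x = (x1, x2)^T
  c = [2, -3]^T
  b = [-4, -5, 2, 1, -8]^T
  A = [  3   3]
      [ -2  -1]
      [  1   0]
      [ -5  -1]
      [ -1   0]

Infeasible (no feasible solution exists)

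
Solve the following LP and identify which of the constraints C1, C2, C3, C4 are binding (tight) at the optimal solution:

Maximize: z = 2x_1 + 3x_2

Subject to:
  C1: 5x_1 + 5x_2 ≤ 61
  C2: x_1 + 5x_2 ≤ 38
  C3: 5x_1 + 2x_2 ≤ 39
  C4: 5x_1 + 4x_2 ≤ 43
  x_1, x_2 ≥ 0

At x_1 = 3, x_2 = 7, compute slack b - a·x for each constraint:
  C1: 61 − 50 = 11  (slack)
  C2: 38 − 38 = 0  (binding)
  C3: 39 − 29 = 10  (slack)
  C4: 43 − 43 = 0  (binding)

Optimal: x_1 = 3, x_2 = 7
Binding: C2, C4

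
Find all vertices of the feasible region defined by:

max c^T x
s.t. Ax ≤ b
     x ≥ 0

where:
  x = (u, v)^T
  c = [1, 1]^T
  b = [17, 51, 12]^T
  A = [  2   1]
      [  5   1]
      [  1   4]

(0, 0), (8.5, 0), (8, 1), (0, 3)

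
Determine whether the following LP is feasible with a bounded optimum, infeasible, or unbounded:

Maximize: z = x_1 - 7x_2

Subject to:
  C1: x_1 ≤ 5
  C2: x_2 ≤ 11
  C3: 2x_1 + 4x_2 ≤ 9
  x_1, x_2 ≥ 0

Feasible with a bounded optimal solution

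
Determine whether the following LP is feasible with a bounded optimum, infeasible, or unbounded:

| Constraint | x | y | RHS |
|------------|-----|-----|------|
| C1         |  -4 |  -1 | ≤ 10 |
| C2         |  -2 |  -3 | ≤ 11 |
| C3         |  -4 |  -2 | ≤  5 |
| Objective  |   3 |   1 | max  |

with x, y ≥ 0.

Unbounded (objective can increase without bound)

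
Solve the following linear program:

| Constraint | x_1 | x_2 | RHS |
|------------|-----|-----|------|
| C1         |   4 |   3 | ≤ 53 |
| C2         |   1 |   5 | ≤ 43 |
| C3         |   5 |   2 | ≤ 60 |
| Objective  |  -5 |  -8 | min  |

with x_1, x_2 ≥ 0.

Evaluate the objective at each vertex of the feasible region:
  z(0, 0) = 0
  z(12, 0) = -60
  z(10.57, 3.571) = -81.43
  z(8, 7) = -96  ←
  z(0, 8.6) = -68.8
The minimum is at x_1 = 8, x_2 = 7.

x_1 = 8, x_2 = 7, z = -96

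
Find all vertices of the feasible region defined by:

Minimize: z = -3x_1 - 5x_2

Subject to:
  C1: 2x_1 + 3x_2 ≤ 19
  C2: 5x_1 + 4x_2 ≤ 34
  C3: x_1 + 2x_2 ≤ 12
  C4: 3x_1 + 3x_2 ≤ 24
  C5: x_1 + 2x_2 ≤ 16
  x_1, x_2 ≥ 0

(0, 0), (6.8, 0), (3.714, 3.857), (2, 5), (0, 6)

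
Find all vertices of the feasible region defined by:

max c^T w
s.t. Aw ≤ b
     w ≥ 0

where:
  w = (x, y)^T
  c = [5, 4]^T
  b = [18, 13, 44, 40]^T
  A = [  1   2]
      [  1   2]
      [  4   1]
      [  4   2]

(0, 0), (10, 0), (9, 2), (0, 6.5)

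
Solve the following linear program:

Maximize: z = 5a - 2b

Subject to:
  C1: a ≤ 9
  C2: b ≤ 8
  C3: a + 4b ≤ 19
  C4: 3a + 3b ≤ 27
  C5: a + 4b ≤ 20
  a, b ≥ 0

Evaluate the objective at each vertex of the feasible region:
  z(0, 0) = 0
  z(9, 0) = 45  ←
  z(5.667, 3.333) = 21.67
  z(0, 4.75) = -9.5
The maximum is at a = 9, b = 0.

a = 9, b = 0, z = 45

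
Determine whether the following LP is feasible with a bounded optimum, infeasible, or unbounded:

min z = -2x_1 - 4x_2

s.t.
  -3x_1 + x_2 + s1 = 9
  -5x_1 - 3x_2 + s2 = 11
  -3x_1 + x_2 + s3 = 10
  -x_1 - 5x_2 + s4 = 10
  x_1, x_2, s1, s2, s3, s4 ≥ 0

Unbounded (objective can decrease without bound)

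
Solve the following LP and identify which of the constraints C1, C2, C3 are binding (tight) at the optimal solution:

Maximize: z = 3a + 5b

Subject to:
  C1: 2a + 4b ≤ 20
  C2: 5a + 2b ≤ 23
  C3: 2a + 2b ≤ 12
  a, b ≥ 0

At a = 2, b = 4, compute slack b - a·x for each constraint:
  C1: 20 − 20 = 0  (binding)
  C2: 23 − 18 = 5  (slack)
  C3: 12 − 12 = 0  (binding)

Optimal: a = 2, b = 4
Binding: C1, C3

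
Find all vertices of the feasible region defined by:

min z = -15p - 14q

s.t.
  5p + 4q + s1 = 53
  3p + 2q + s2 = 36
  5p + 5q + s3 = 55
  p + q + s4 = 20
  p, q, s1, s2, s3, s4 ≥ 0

(0, 0), (10.6, 0), (9, 2), (0, 11)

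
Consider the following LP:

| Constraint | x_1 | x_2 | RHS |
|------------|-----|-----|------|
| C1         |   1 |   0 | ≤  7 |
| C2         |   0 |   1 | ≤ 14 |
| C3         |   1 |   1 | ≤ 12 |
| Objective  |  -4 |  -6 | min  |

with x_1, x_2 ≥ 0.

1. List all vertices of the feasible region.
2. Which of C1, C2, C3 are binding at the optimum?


1. (0, 0), (7, 0), (7, 5), (0, 12)
2. C3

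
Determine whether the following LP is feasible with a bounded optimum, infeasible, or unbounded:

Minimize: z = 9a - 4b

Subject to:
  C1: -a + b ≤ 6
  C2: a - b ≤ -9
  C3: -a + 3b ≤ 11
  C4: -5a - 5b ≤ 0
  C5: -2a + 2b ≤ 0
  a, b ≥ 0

Infeasible (no feasible solution exists)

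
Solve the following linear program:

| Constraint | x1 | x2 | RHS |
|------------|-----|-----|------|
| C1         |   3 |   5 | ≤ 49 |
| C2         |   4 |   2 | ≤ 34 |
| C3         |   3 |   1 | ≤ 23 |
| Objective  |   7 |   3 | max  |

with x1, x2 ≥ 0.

Evaluate the objective at each vertex of the feasible region:
  z(0, 0) = 0
  z(7.667, 0) = 53.67
  z(6, 5) = 57  ←
  z(5.143, 6.714) = 56.14
  z(0, 9.8) = 29.4
The maximum is at x1 = 6, x2 = 5.

x1 = 6, x2 = 5, z = 57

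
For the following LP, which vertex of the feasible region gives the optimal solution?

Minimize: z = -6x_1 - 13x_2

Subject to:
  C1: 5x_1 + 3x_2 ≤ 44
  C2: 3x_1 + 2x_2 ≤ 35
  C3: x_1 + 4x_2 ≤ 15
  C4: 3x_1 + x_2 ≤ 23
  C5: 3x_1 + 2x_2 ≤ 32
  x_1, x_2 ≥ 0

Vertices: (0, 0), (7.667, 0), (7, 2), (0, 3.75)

Evaluate the objective at each vertex of the feasible region:
  z(0, 0) = 0
  z(7.667, 0) = -46
  z(7, 2) = -68  ←
  z(0, 3.75) = -48.75
The minimum is at x_1 = 7, x_2 = 2.

(7, 2)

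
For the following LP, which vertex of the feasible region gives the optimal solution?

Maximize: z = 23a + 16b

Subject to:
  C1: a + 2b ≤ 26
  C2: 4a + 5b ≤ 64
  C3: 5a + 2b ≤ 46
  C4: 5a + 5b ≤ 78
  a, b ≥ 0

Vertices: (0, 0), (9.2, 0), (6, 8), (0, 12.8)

Evaluate the objective at each vertex of the feasible region:
  z(0, 0) = 0
  z(9.2, 0) = 211.6
  z(6, 8) = 266  ←
  z(0, 12.8) = 204.8
The maximum is at a = 6, b = 8.

(6, 8)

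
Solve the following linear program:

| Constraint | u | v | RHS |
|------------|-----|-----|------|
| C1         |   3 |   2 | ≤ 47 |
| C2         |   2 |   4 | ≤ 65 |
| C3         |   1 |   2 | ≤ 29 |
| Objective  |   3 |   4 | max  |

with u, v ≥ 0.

Evaluate the objective at each vertex of the feasible region:
  z(0, 0) = 0
  z(15.67, 0) = 47
  z(9, 10) = 67  ←
  z(0, 14.5) = 58
The maximum is at u = 9, v = 10.

u = 9, v = 10, z = 67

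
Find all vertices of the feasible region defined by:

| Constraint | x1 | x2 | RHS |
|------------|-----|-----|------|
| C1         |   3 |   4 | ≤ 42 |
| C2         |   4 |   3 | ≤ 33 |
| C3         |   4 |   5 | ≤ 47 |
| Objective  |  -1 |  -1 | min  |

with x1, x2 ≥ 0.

(0, 0), (8.25, 0), (3, 7), (0, 9.4)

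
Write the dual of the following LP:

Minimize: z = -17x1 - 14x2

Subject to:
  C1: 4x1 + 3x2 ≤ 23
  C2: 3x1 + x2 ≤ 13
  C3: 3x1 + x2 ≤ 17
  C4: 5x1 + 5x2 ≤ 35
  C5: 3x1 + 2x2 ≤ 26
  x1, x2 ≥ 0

Primal min cᵀx s.t. Ax ≤ b, x ≥ 0  →  Dual max −bᵀy s.t. Aᵀy ≥ −c, y ≥ 0.

Maximize: z = -23y1 - 13y2 - 17y3 - 35y4 - 26y5

Subject to:
  4y1 + 3y2 + 3y3 + 5y4 + 3y5 ≥ 17
  3y1 + y2 + y3 + 5y4 + 2y5 ≥ 14
  y1, y2, y3, y4, y5 ≥ 0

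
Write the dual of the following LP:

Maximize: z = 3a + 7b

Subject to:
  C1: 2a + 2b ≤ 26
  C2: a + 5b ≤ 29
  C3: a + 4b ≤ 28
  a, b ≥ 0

Primal max cᵀx s.t. Ax ≤ b, x ≥ 0  →  Dual min bᵀy s.t. Aᵀy ≥ c, y ≥ 0.

Minimize: z = 26y1 + 29y2 + 28y3

Subject to:
  2y1 + y2 + y3 ≥ 3
  2y1 + 5y2 + 4y3 ≥ 7
  y1, y2, y3 ≥ 0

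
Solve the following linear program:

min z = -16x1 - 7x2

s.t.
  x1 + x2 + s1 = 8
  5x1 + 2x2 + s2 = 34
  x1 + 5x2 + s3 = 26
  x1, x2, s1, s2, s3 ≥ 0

Evaluate the objective at each vertex of the feasible region:
  z(0, 0) = 0
  z(6.8, 0) = -108.8
  z(6, 2) = -110  ←
  z(3.5, 4.5) = -87.5
  z(0, 5.2) = -36.4
The minimum is at x1 = 6, x2 = 2.

x1 = 6, x2 = 2, z = -110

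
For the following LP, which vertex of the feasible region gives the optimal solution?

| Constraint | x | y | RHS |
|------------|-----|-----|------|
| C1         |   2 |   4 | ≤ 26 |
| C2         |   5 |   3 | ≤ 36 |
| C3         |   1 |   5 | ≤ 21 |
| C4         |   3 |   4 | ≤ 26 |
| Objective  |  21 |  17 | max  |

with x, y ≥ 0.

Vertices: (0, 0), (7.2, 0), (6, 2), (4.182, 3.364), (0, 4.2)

Evaluate the objective at each vertex of the feasible region:
  z(0, 0) = 0
  z(7.2, 0) = 151.2
  z(6, 2) = 160  ←
  z(4.182, 3.364) = 145
  z(0, 4.2) = 71.4
The maximum is at x = 6, y = 2.

(6, 2)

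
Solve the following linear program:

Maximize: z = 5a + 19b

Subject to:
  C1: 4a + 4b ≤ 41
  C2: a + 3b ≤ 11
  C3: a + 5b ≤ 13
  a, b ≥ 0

Evaluate the objective at each vertex of the feasible region:
  z(0, 0) = 0
  z(10.25, 0) = 51.25
  z(9.875, 0.375) = 56.5
  z(8, 1) = 59  ←
  z(0, 2.6) = 49.4
The maximum is at a = 8, b = 1.

a = 8, b = 1, z = 59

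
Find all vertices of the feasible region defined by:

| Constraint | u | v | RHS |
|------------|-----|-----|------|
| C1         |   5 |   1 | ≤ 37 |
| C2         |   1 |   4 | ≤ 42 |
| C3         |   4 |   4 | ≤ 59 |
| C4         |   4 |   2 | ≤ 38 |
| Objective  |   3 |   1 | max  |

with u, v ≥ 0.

(0, 0), (7.4, 0), (6, 7), (4.857, 9.286), (0, 10.5)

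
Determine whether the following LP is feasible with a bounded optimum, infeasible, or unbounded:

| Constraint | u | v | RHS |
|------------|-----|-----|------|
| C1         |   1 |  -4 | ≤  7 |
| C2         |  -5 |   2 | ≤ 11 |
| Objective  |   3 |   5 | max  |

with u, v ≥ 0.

Unbounded (objective can increase without bound)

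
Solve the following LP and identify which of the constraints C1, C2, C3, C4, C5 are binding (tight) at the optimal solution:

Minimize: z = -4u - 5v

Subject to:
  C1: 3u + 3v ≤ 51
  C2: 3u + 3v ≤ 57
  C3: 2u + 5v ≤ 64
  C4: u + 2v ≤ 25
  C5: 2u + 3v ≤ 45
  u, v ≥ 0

At u = 9, v = 8, compute slack b - a·x for each constraint:
  C1: 51 − 51 = 0  (binding)
  C2: 57 − 51 = 6  (slack)
  C3: 64 − 58 = 6  (slack)
  C4: 25 − 25 = 0  (binding)
  C5: 45 − 42 = 3  (slack)

Optimal: u = 9, v = 8
Binding: C1, C4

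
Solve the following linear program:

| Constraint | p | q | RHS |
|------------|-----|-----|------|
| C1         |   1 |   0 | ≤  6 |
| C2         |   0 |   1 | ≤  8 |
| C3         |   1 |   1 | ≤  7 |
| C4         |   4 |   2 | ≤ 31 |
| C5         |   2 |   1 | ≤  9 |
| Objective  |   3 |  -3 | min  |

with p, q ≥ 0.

Evaluate the objective at each vertex of the feasible region:
  z(0, 0) = 0
  z(4.5, 0) = 13.5
  z(2, 5) = -9
  z(0, 7) = -21  ←
The minimum is at p = 0, q = 7.

p = 0, q = 7, z = -21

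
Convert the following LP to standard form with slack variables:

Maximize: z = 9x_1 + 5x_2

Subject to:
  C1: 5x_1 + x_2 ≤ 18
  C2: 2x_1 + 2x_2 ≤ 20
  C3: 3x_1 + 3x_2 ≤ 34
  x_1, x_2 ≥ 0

max z = 9x_1 + 5x_2

s.t.
  5x_1 + x_2 + s1 = 18
  2x_1 + 2x_2 + s2 = 20
  3x_1 + 3x_2 + s3 = 34
  x_1, x_2, s1, s2, s3 ≥ 0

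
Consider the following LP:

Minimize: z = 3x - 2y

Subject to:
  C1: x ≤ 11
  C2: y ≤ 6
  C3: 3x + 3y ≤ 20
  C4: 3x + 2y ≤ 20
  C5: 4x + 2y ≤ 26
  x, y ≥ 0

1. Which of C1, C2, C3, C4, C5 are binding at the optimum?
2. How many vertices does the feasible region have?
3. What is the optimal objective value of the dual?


1. C2
2. 5
3. -12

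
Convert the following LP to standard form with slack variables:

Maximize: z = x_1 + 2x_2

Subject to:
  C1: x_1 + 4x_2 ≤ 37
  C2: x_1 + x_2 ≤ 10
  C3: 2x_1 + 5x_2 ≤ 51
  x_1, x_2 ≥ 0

max z = x_1 + 2x_2

s.t.
  x_1 + 4x_2 + s1 = 37
  x_1 + x_2 + s2 = 10
  2x_1 + 5x_2 + s3 = 51
  x_1, x_2, s1, s2, s3 ≥ 0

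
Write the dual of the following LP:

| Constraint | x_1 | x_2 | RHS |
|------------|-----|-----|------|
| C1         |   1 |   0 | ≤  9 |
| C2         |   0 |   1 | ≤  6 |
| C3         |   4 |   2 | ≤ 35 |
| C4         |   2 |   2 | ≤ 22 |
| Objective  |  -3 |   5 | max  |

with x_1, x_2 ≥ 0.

Primal max cᵀx s.t. Ax ≤ b, x ≥ 0  →  Dual min bᵀy s.t. Aᵀy ≥ c, y ≥ 0.

Minimize: z = 9y1 + 6y2 + 35y3 + 22y4

Subject to:
  y1 + 4y3 + 2y4 ≥ -3
  y2 + 2y3 + 2y4 ≥ 5
  y1, y2, y3, y4 ≥ 0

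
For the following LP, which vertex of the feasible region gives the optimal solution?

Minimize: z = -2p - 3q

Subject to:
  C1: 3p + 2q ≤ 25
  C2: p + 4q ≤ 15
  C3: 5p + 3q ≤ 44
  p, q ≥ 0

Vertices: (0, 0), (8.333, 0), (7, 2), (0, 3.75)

Evaluate the objective at each vertex of the feasible region:
  z(0, 0) = 0
  z(8.333, 0) = -16.67
  z(7, 2) = -20  ←
  z(0, 3.75) = -11.25
The minimum is at p = 7, q = 2.

(7, 2)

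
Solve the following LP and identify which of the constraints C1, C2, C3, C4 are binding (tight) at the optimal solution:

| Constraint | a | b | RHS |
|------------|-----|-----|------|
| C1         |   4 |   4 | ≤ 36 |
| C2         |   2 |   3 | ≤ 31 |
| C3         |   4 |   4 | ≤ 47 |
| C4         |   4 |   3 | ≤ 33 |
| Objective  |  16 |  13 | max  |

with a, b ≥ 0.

At a = 6, b = 3, compute slack b - a·x for each constraint:
  C1: 36 − 36 = 0  (binding)
  C2: 31 − 21 = 10  (slack)
  C3: 47 − 36 = 11  (slack)
  C4: 33 − 33 = 0  (binding)

Optimal: a = 6, b = 3
Binding: C1, C4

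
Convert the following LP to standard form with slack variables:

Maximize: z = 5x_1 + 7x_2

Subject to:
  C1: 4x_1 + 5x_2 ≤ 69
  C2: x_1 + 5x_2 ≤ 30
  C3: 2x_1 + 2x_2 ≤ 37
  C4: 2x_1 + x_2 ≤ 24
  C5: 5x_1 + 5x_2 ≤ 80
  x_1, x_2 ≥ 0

max z = 5x_1 + 7x_2

s.t.
  4x_1 + 5x_2 + s1 = 69
  x_1 + 5x_2 + s2 = 30
  2x_1 + 2x_2 + s3 = 37
  2x_1 + x_2 + s4 = 24
  5x_1 + 5x_2 + s5 = 80
  x_1, x_2, s1, s2, s3, s4, s5 ≥ 0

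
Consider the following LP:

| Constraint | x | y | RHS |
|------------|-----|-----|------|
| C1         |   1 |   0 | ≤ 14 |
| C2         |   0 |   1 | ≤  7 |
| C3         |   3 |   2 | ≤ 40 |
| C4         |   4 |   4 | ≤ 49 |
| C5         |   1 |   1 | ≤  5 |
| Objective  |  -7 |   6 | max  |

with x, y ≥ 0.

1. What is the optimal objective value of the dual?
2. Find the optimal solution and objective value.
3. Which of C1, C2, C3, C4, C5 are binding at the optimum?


1. 30
2. x = 0, y = 5, z = 30
3. C5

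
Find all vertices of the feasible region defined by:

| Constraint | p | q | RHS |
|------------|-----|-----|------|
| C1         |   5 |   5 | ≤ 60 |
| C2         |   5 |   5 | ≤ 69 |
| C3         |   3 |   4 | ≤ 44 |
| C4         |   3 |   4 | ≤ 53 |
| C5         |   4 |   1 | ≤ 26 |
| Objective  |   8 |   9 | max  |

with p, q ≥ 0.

(0, 0), (6.5, 0), (4.667, 7.333), (4, 8), (0, 11)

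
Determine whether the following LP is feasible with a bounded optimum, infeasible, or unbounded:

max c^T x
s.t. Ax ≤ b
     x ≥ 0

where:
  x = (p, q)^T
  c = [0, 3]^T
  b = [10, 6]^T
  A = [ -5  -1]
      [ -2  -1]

Unbounded (objective can increase without bound)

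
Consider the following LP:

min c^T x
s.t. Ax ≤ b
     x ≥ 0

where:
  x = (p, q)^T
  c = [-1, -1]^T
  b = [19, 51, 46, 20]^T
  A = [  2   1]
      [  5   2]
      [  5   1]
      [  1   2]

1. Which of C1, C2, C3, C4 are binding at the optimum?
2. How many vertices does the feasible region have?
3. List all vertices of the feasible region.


1. C1, C4
2. 5
3. (0, 0), (9.2, 0), (9, 1), (6, 7), (0, 10)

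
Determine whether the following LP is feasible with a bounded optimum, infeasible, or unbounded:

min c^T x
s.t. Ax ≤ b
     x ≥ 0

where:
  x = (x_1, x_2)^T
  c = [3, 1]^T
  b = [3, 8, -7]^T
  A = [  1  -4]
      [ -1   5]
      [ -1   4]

Infeasible (no feasible solution exists)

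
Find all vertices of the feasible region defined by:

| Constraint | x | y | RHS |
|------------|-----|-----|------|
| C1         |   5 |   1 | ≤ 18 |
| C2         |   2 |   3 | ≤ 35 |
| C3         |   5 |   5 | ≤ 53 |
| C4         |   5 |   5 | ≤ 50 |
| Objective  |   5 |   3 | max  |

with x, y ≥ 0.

(0, 0), (3.6, 0), (2, 8), (0, 10)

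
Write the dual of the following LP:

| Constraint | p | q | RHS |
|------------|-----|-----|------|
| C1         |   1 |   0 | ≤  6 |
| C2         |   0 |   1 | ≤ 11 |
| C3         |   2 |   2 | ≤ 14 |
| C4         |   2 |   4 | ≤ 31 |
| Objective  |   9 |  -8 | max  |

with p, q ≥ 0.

Primal max cᵀx s.t. Ax ≤ b, x ≥ 0  →  Dual min bᵀy s.t. Aᵀy ≥ c, y ≥ 0.

Minimize: z = 6y1 + 11y2 + 14y3 + 31y4

Subject to:
  y1 + 2y3 + 2y4 ≥ 9
  y2 + 2y3 + 4y4 ≥ -8
  y1, y2, y3, y4 ≥ 0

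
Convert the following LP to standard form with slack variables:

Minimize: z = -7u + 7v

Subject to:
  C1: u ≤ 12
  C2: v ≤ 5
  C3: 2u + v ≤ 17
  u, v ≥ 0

min z = -7u + 7v

s.t.
  u + s1 = 12
  v + s2 = 5
  2u + v + s3 = 17
  u, v, s1, s2, s3 ≥ 0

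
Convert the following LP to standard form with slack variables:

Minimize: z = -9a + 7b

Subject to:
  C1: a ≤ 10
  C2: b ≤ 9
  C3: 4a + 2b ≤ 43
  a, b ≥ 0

min z = -9a + 7b

s.t.
  a + s1 = 10
  b + s2 = 9
  4a + 2b + s3 = 43
  a, b, s1, s2, s3 ≥ 0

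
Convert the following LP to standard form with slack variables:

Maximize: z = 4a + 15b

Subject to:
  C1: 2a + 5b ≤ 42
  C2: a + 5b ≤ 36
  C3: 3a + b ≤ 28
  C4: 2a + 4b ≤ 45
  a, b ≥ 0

max z = 4a + 15b

s.t.
  2a + 5b + s1 = 42
  a + 5b + s2 = 36
  3a + b + s3 = 28
  2a + 4b + s4 = 45
  a, b, s1, s2, s3, s4 ≥ 0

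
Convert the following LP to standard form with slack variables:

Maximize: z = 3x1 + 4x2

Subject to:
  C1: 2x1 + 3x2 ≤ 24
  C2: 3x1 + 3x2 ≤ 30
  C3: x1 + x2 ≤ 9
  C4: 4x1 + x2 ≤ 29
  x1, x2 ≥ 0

max z = 3x1 + 4x2

s.t.
  2x1 + 3x2 + s1 = 24
  3x1 + 3x2 + s2 = 30
  x1 + x2 + s3 = 9
  4x1 + x2 + s4 = 29
  x1, x2, s1, s2, s3, s4 ≥ 0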